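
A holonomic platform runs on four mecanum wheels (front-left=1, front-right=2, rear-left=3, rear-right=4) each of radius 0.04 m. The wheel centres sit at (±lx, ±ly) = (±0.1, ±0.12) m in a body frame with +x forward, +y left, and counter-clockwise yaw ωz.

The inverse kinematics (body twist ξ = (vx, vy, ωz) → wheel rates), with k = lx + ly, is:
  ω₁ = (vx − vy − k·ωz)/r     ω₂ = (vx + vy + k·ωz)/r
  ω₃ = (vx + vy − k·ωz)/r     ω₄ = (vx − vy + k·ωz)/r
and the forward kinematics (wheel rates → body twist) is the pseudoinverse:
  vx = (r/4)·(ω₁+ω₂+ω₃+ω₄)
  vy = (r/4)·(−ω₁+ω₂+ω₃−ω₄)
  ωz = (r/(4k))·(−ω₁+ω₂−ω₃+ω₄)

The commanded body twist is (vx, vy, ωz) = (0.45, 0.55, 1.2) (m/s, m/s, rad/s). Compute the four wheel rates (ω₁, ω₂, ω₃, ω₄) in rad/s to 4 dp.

k = lx + ly = 0.1 + 0.12 = 0.2200;  k·ωz = 0.2200·1.2 = 0.2640
ω₁ (FL) = (vx − vy − k·ωz)/r = -0.3640/0.04 = -9.1000
ω₂ (FR) = (vx + vy + k·ωz)/r = 1.2640/0.04 = 31.6000
ω₃ (RL) = (vx + vy − k·ωz)/r = 0.7360/0.04 = 18.4000
ω₄ (RR) = (vx − vy + k·ωz)/r = 0.1640/0.04 = 4.1000

(-9.1000, 31.6000, 18.4000, 4.1000)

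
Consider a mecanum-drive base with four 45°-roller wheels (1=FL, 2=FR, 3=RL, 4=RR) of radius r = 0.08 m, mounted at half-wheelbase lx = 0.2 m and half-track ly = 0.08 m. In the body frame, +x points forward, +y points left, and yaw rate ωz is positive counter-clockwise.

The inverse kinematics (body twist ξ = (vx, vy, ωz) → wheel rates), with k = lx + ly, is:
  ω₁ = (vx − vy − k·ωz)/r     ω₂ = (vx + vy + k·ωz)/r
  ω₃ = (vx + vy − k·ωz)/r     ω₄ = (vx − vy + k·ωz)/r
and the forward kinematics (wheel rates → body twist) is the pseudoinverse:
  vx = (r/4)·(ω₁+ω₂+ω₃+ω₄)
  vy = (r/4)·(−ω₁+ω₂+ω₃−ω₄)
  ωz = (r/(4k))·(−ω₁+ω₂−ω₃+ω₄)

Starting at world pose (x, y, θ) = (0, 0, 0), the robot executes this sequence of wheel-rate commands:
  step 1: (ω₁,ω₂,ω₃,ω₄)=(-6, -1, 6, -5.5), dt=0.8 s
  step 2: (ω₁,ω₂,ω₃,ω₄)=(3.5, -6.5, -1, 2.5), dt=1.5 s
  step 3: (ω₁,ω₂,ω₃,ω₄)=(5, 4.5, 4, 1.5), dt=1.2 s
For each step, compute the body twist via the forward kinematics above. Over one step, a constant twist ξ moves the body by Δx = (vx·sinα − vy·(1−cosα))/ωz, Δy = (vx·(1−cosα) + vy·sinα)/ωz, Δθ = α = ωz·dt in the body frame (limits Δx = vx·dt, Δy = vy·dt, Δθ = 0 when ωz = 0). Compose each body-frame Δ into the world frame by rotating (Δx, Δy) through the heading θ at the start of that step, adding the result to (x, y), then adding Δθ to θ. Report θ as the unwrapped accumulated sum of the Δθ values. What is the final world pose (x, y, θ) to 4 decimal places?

(-0.1721, -0.3090, -1.3250)

step 1: ξ=(vx,vy,ωz)=(-0.1300, 0.3300, -0.4643), dt=0.8 → body Δ=(-0.0532, 0.2771, -0.3714) → world pose (-0.0532, 0.2771, -0.3714)
step 2: ξ=(vx,vy,ωz)=(-0.0300, -0.2700, -0.4643), dt=1.5 → body Δ=(-0.1769, -0.3580, -0.6964) → world pose (-0.3479, 0.0077, -1.0679)
step 3: ξ=(vx,vy,ωz)=(0.3000, 0.0400, -0.2143), dt=1.2 → body Δ=(0.3622, 0.0014, -0.2571) → world pose (-0.1721, -0.3090, -1.3250)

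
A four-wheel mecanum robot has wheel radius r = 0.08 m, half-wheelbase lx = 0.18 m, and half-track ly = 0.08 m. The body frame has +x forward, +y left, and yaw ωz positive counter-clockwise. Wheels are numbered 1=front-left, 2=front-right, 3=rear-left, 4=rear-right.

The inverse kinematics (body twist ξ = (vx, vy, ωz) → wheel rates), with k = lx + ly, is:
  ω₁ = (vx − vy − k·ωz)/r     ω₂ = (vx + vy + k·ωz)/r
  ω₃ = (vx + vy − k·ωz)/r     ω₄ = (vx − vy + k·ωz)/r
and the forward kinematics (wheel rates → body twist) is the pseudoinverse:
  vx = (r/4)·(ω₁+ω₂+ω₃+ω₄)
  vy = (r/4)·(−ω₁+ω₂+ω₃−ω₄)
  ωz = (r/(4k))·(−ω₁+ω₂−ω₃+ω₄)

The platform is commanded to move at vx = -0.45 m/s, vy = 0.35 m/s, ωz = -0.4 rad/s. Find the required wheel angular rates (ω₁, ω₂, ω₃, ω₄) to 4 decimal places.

(-8.7000, -2.5500, 0.0500, -11.3000)

k = lx + ly = 0.18 + 0.08 = 0.2600;  k·ωz = 0.2600·-0.4 = -0.1040
ω₁ (FL) = (vx − vy − k·ωz)/r = -0.6960/0.08 = -8.7000
ω₂ (FR) = (vx + vy + k·ωz)/r = -0.2040/0.08 = -2.5500
ω₃ (RL) = (vx + vy − k·ωz)/r = 0.0040/0.08 = 0.0500
ω₄ (RR) = (vx − vy + k·ωz)/r = -0.9040/0.08 = -11.3000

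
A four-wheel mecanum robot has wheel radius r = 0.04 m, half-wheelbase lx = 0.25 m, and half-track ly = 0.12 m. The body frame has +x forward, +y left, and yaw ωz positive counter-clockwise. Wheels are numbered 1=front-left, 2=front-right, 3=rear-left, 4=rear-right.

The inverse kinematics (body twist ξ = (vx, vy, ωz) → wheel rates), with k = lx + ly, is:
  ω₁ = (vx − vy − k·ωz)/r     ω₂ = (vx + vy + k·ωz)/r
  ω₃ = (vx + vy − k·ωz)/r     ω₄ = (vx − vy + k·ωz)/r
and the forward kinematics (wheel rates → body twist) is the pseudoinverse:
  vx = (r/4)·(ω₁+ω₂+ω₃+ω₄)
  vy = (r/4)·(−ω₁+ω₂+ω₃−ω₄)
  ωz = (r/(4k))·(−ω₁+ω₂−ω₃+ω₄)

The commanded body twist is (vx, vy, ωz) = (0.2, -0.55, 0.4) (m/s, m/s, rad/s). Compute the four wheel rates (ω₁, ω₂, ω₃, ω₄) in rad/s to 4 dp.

k = lx + ly = 0.25 + 0.12 = 0.3700;  k·ωz = 0.3700·0.4 = 0.1480
ω₁ (FL) = (vx − vy − k·ωz)/r = 0.6020/0.04 = 15.0500
ω₂ (FR) = (vx + vy + k·ωz)/r = -0.2020/0.04 = -5.0500
ω₃ (RL) = (vx + vy − k·ωz)/r = -0.4980/0.04 = -12.4500
ω₄ (RR) = (vx − vy + k·ωz)/r = 0.8980/0.04 = 22.4500

(15.0500, -5.0500, -12.4500, 22.4500)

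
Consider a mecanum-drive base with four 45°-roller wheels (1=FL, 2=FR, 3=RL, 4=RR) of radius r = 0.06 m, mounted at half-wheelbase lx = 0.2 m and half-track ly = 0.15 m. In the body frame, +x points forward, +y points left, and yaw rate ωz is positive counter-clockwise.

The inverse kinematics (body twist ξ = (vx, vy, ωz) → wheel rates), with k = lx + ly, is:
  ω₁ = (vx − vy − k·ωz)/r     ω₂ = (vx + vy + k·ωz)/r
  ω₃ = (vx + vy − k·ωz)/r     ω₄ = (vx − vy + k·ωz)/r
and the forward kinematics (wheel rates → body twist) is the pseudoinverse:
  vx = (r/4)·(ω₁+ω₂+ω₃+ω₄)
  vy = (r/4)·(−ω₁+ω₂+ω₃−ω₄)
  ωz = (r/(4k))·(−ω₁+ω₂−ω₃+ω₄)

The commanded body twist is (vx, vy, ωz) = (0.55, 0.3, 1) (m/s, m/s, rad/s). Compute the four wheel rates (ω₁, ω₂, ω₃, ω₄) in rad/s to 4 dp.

k = lx + ly = 0.2 + 0.15 = 0.3500;  k·ωz = 0.3500·1 = 0.3500
ω₁ (FL) = (vx − vy − k·ωz)/r = -0.1000/0.06 = -1.6667
ω₂ (FR) = (vx + vy + k·ωz)/r = 1.2000/0.06 = 20.0000
ω₃ (RL) = (vx + vy − k·ωz)/r = 0.5000/0.06 = 8.3333
ω₄ (RR) = (vx − vy + k·ωz)/r = 0.6000/0.06 = 10.0000

(-1.6667, 20.0000, 8.3333, 10.0000)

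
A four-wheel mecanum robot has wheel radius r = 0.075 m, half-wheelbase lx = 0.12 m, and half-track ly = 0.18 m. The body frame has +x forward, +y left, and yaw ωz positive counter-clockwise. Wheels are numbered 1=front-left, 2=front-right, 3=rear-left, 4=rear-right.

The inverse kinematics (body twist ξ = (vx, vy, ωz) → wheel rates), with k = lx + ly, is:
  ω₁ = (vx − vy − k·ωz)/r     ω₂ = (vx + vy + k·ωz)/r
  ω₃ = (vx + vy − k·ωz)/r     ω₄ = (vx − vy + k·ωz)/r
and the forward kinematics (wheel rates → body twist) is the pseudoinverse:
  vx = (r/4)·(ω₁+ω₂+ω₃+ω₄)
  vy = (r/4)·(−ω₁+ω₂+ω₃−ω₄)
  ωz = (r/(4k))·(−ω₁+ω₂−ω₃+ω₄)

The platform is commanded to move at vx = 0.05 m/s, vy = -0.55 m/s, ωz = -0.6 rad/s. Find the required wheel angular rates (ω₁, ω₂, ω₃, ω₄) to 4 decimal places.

k = lx + ly = 0.12 + 0.18 = 0.3000;  k·ωz = 0.3000·-0.6 = -0.1800
ω₁ (FL) = (vx − vy − k·ωz)/r = 0.7800/0.075 = 10.4000
ω₂ (FR) = (vx + vy + k·ωz)/r = -0.6800/0.075 = -9.0667
ω₃ (RL) = (vx + vy − k·ωz)/r = -0.3200/0.075 = -4.2667
ω₄ (RR) = (vx − vy + k·ωz)/r = 0.4200/0.075 = 5.6000

(10.4000, -9.0667, -4.2667, 5.6000)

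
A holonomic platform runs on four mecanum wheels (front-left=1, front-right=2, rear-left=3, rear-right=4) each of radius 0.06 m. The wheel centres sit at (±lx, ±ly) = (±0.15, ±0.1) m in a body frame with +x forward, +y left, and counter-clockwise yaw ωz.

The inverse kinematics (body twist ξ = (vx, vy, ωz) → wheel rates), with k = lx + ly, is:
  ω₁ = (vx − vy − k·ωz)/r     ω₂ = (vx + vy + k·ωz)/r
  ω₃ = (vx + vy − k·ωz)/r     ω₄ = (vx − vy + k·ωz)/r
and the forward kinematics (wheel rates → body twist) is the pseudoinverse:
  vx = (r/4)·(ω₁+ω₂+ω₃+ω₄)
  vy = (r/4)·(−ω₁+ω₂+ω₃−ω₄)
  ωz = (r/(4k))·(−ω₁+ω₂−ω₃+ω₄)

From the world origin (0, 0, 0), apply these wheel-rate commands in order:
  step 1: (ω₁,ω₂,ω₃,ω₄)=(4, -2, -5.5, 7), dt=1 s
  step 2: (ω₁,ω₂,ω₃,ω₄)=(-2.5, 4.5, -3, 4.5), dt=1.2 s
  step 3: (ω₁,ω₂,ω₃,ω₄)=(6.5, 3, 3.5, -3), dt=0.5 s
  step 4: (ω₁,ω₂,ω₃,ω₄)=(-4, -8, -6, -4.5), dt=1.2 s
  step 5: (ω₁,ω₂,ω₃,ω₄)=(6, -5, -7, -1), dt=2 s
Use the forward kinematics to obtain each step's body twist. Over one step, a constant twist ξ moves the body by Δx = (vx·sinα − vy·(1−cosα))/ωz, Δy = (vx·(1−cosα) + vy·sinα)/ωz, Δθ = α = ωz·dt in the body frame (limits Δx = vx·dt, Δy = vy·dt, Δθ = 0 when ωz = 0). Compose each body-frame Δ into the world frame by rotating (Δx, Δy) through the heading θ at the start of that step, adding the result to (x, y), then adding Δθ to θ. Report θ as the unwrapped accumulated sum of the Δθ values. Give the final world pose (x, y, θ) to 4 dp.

(0.1715, -1.0640, 0.3540)

step 1: ξ=(vx,vy,ωz)=(0.0525, -0.2775, 0.3900), dt=1.0 → body Δ=(0.1046, -0.2604, 0.3900) → world pose (0.1046, -0.2604, 0.3900)
step 2: ξ=(vx,vy,ωz)=(0.0525, -0.0075, 0.8700), dt=1.2 → body Δ=(0.0564, 0.0226, 1.0440) → world pose (0.1482, -0.2181, 1.4340)
step 3: ξ=(vx,vy,ωz)=(0.1500, 0.0450, -0.6000), dt=0.5 → body Δ=(0.0772, 0.0110, -0.3000) → world pose (0.1479, -0.1401, 1.1340)
step 4: ξ=(vx,vy,ωz)=(-0.3375, -0.0825, -0.1500), dt=1.2 → body Δ=(-0.4117, -0.0621, -0.1800) → world pose (0.0300, -0.5394, 0.9540)
step 5: ξ=(vx,vy,ωz)=(-0.1050, -0.2550, -0.3000), dt=2.0 → body Δ=(-0.3461, -0.4188, -0.6000) → world pose (0.1715, -1.0640, 0.3540)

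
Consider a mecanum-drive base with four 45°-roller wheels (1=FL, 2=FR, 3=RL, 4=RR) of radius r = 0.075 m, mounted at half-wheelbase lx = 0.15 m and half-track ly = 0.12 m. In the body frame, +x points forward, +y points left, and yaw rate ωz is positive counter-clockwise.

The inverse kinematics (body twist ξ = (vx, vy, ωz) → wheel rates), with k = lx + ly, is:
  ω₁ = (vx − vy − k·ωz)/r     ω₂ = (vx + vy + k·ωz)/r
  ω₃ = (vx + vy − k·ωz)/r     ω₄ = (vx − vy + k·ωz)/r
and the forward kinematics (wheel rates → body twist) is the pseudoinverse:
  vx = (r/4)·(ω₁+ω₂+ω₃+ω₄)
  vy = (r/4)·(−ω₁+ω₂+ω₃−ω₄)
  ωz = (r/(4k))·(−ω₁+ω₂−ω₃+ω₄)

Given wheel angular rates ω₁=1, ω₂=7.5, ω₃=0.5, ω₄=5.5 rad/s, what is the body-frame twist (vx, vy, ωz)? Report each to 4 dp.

(0.2719, 0.0281, 0.7986)

k = lx + ly = 0.15 + 0.12 = 0.2700
ω₁+ω₂+ω₃+ω₄ = 14.5000  →  vx = (0.075/4)·14.5000 = 0.2719
−ω₁+ω₂+ω₃−ω₄ = 1.5000  →  vy = (0.075/4)·1.5000 = 0.0281
−ω₁+ω₂−ω₃+ω₄ = 11.5000  →  ωz = (0.075/1.0800)·11.5000 = 0.7986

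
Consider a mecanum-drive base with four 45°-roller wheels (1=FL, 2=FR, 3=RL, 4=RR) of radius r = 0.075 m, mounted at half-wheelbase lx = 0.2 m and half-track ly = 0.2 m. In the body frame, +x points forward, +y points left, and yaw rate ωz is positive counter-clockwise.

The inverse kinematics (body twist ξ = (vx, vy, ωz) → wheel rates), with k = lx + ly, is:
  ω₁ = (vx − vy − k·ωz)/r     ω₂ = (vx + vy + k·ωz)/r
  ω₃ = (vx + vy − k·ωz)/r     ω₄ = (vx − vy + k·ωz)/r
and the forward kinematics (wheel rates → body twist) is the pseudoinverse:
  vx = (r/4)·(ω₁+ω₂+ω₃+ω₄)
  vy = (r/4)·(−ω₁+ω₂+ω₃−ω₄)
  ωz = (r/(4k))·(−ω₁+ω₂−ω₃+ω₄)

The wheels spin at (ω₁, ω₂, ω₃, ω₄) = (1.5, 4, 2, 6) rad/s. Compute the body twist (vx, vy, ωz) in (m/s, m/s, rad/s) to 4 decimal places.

k = lx + ly = 0.2 + 0.2 = 0.4000
ω₁+ω₂+ω₃+ω₄ = 13.5000  →  vx = (0.075/4)·13.5000 = 0.2531
−ω₁+ω₂+ω₃−ω₄ = -1.5000  →  vy = (0.075/4)·-1.5000 = -0.0281
−ω₁+ω₂−ω₃+ω₄ = 6.5000  →  ωz = (0.075/1.6000)·6.5000 = 0.3047

(0.2531, -0.0281, 0.3047)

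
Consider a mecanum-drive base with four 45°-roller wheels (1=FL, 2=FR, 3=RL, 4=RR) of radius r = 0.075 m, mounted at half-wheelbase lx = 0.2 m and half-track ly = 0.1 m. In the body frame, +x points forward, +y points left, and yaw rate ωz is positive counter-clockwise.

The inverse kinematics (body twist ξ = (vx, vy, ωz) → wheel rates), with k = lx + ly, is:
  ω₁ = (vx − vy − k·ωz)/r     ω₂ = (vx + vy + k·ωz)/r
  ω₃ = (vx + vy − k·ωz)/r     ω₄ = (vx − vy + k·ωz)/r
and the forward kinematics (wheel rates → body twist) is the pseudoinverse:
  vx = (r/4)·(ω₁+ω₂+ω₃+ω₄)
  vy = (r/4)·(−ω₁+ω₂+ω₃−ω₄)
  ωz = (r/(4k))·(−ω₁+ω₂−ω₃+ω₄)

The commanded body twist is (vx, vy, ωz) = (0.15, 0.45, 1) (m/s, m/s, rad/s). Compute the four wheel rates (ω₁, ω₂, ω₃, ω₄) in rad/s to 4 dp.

k = lx + ly = 0.2 + 0.1 = 0.3000;  k·ωz = 0.3000·1 = 0.3000
ω₁ (FL) = (vx − vy − k·ωz)/r = -0.6000/0.075 = -8.0000
ω₂ (FR) = (vx + vy + k·ωz)/r = 0.9000/0.075 = 12.0000
ω₃ (RL) = (vx + vy − k·ωz)/r = 0.3000/0.075 = 4.0000
ω₄ (RR) = (vx − vy + k·ωz)/r = 0.0000/0.075 = 0.0000

(-8.0000, 12.0000, 4.0000, 0.0000)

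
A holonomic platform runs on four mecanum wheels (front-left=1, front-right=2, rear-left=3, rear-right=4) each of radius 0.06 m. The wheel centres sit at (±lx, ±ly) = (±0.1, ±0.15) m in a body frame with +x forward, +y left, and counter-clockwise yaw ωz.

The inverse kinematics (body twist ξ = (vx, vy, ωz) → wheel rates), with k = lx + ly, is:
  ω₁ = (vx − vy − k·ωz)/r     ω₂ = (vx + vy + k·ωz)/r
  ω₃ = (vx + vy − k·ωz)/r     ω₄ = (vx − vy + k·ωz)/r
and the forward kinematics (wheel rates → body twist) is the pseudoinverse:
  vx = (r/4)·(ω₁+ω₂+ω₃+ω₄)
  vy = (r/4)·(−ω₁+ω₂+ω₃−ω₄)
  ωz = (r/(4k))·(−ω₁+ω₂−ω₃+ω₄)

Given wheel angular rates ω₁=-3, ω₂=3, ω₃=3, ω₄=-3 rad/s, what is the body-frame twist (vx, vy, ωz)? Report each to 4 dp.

k = lx + ly = 0.1 + 0.15 = 0.2500
ω₁+ω₂+ω₃+ω₄ = 0.0000  →  vx = (0.06/4)·0.0000 = 0.0000
−ω₁+ω₂+ω₃−ω₄ = 12.0000  →  vy = (0.06/4)·12.0000 = 0.1800
−ω₁+ω₂−ω₃+ω₄ = 0.0000  →  ωz = (0.06/1.0000)·0.0000 = 0.0000

(0.0000, 0.1800, 0.0000)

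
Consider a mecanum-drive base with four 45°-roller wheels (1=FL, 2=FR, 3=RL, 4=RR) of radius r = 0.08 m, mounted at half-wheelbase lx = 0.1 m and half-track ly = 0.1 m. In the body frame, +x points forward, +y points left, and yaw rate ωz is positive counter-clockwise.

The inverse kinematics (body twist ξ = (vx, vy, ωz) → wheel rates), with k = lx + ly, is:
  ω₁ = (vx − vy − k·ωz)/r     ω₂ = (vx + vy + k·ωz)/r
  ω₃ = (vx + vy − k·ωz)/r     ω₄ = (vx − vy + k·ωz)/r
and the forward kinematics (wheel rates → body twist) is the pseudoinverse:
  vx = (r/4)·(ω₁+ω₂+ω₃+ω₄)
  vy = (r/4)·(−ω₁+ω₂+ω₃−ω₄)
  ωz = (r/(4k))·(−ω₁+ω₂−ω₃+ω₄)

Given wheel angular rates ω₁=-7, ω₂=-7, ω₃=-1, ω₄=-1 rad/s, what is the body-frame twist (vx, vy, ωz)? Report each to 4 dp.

k = lx + ly = 0.1 + 0.1 = 0.2000
ω₁+ω₂+ω₃+ω₄ = -16.0000  →  vx = (0.08/4)·-16.0000 = -0.3200
−ω₁+ω₂+ω₃−ω₄ = 0.0000  →  vy = (0.08/4)·0.0000 = 0.0000
−ω₁+ω₂−ω₃+ω₄ = 0.0000  →  ωz = (0.08/0.8000)·0.0000 = 0.0000

(-0.3200, 0.0000, 0.0000)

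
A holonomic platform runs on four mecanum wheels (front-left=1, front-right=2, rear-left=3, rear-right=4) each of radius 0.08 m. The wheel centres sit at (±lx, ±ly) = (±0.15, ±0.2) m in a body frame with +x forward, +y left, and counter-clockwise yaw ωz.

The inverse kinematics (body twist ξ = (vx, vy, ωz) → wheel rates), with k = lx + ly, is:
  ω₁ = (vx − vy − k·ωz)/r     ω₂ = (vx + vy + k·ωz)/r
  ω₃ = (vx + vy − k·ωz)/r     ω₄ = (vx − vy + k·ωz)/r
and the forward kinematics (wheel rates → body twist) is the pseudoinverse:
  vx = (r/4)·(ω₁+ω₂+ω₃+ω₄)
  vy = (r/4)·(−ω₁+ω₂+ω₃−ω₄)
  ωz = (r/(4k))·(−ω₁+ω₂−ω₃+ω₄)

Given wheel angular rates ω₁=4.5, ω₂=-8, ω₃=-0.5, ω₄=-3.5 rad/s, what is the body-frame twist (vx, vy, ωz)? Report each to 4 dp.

(-0.1500, -0.1900, -0.8857)

k = lx + ly = 0.15 + 0.2 = 0.3500
ω₁+ω₂+ω₃+ω₄ = -7.5000  →  vx = (0.08/4)·-7.5000 = -0.1500
−ω₁+ω₂+ω₃−ω₄ = -9.5000  →  vy = (0.08/4)·-9.5000 = -0.1900
−ω₁+ω₂−ω₃+ω₄ = -15.5000  →  ωz = (0.08/1.4000)·-15.5000 = -0.8857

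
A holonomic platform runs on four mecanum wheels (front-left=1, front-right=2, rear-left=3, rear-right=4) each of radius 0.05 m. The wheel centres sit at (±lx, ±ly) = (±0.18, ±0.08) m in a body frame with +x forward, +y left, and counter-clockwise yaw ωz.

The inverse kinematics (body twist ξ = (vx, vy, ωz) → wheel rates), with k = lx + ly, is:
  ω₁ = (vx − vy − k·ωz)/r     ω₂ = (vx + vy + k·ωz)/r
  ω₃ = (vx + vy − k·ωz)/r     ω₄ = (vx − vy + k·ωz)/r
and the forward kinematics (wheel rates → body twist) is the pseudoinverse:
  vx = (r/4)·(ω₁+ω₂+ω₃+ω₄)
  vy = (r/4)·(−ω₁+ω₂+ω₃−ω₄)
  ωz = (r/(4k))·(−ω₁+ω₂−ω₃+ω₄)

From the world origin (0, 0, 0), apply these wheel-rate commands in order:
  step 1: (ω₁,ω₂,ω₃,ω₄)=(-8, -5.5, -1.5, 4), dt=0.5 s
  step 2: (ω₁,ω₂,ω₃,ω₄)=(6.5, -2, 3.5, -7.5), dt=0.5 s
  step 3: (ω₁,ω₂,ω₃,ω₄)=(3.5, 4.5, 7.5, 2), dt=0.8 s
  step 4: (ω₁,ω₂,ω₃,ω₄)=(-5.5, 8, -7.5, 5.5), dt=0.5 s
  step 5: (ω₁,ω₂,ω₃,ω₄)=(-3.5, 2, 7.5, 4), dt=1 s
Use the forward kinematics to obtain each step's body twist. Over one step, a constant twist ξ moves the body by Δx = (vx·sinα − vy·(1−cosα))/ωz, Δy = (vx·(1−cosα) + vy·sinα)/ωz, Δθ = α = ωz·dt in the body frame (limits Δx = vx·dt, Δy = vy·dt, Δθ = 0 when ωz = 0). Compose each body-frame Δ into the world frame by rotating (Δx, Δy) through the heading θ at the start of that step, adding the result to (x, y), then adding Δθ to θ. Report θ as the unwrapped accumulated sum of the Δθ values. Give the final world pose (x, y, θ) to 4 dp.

(0.2224, 0.1299, 0.2837)

step 1: ξ=(vx,vy,ωz)=(-0.1375, -0.0375, 0.3846), dt=0.5 → body Δ=(-0.0665, -0.0252, 0.1923) → world pose (-0.0665, -0.0252, 0.1923)
step 2: ξ=(vx,vy,ωz)=(0.0063, 0.0312, -0.9375), dt=0.5 → body Δ=(0.0066, 0.0143, -0.4688) → world pose (-0.0628, -0.0099, -0.2764)
step 3: ξ=(vx,vy,ωz)=(0.2188, 0.0812, -0.2163), dt=0.8 → body Δ=(0.1797, 0.0496, -0.1731) → world pose (0.1237, -0.0113, -0.4495)
step 4: ξ=(vx,vy,ωz)=(0.0063, 0.0063, 1.2740), dt=0.5 → body Δ=(0.0020, 0.0039, 0.6370) → world pose (0.1271, -0.0086, 0.1875)
step 5: ξ=(vx,vy,ωz)=(0.1250, 0.1125, 0.0962), dt=1.0 → body Δ=(0.1194, 0.1183, 0.0962) → world pose (0.2224, 0.1299, 0.2837)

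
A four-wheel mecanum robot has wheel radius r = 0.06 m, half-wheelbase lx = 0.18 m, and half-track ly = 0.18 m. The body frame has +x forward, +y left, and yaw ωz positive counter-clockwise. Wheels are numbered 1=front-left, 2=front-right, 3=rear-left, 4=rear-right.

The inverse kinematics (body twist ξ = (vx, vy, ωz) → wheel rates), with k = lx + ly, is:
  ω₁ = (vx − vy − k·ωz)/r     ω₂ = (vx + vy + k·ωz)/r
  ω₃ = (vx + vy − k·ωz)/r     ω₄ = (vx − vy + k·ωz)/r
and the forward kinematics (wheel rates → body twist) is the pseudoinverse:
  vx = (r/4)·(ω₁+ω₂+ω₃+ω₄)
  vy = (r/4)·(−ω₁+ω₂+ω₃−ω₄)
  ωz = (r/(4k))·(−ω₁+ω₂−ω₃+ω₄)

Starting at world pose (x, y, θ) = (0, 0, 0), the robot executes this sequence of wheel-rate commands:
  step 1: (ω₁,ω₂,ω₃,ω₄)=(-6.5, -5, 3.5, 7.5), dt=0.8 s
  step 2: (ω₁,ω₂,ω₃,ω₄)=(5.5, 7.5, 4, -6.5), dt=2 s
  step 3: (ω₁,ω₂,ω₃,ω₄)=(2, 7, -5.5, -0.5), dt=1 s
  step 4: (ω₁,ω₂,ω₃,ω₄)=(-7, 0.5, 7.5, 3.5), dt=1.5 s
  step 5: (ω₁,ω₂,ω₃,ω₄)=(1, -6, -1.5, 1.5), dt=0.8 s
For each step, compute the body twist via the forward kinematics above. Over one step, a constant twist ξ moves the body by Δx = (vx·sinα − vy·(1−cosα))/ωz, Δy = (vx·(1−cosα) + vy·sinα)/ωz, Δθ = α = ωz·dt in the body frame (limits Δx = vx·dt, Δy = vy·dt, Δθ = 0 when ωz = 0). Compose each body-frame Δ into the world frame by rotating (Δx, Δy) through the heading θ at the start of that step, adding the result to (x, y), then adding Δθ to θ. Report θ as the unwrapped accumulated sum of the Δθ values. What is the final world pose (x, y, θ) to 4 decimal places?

(0.4517, 0.4011, -0.0229)

step 1: ξ=(vx,vy,ωz)=(-0.0075, -0.0375, 0.2292), dt=0.8 → body Δ=(-0.0032, -0.0304, 0.1833) → world pose (-0.0032, -0.0304, 0.1833)
step 2: ξ=(vx,vy,ωz)=(0.1575, 0.1875, -0.3542), dt=2.0 → body Δ=(0.4167, 0.2374, -0.7083) → world pose (0.3632, 0.2790, -0.5250)
step 3: ξ=(vx,vy,ωz)=(0.0450, 0.0000, 0.4167), dt=1.0 → body Δ=(0.0437, 0.0092, 0.4167) → world pose (0.4056, 0.2651, -0.1083)
step 4: ξ=(vx,vy,ωz)=(0.0675, 0.1725, 0.1458), dt=1.5 → body Δ=(0.0723, 0.2677, 0.2187) → world pose (0.5064, 0.5235, 0.1104)
step 5: ξ=(vx,vy,ωz)=(-0.0750, -0.1500, -0.1667), dt=0.8 → body Δ=(-0.0678, -0.1157, -0.1333) → world pose (0.4517, 0.4011, -0.0229)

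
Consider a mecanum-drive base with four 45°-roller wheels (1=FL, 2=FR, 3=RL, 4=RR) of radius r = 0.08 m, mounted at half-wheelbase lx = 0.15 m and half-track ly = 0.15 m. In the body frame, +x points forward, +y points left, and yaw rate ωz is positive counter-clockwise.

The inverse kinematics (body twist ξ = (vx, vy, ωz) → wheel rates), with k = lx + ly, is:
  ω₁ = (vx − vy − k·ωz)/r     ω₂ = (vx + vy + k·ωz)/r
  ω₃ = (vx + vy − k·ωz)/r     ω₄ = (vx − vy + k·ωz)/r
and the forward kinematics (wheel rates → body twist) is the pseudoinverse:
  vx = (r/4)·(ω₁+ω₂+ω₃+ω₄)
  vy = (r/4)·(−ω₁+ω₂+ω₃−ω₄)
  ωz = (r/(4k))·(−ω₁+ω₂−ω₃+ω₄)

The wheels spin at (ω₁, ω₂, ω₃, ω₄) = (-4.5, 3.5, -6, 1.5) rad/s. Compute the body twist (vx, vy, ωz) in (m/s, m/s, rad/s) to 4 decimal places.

(-0.1100, 0.0100, 1.0333)

k = lx + ly = 0.15 + 0.15 = 0.3000
ω₁+ω₂+ω₃+ω₄ = -5.5000  →  vx = (0.08/4)·-5.5000 = -0.1100
−ω₁+ω₂+ω₃−ω₄ = 0.5000  →  vy = (0.08/4)·0.5000 = 0.0100
−ω₁+ω₂−ω₃+ω₄ = 15.5000  →  ωz = (0.08/1.2000)·15.5000 = 1.0333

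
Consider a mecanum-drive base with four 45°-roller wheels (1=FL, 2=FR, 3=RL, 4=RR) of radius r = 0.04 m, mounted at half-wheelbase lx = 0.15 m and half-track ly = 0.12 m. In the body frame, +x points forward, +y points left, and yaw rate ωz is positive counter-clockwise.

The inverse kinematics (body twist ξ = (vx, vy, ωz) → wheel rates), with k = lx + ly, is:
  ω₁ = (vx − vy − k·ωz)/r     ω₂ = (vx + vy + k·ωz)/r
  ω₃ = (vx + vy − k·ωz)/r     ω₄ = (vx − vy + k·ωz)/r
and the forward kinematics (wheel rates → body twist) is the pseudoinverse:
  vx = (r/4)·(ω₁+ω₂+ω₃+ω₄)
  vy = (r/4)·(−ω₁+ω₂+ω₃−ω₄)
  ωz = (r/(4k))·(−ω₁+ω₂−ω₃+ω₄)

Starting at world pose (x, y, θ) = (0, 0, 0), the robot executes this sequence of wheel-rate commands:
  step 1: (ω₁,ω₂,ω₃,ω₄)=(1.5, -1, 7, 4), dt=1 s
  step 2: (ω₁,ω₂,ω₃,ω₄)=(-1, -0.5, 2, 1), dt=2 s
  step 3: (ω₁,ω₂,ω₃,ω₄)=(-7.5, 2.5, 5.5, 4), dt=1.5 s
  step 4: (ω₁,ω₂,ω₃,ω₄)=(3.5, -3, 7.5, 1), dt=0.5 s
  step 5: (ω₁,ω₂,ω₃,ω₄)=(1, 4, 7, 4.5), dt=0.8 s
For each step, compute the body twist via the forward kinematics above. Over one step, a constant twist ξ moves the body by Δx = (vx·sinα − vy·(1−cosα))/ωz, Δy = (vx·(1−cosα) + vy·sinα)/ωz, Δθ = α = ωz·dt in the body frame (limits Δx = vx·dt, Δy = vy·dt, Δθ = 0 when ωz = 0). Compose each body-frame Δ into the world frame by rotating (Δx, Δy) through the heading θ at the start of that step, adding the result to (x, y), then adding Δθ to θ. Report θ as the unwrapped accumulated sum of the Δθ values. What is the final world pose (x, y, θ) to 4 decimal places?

(0.3949, 0.2353, 0.0056)

step 1: ξ=(vx,vy,ωz)=(0.1150, 0.0050, -0.2037), dt=1.0 → body Δ=(0.1147, -0.0067, -0.2037) → world pose (0.1147, -0.0067, -0.2037)
step 2: ξ=(vx,vy,ωz)=(0.0150, 0.0150, -0.0185), dt=2.0 → body Δ=(0.0305, 0.0294, -0.0370) → world pose (0.1506, 0.0159, -0.2407)
step 3: ξ=(vx,vy,ωz)=(0.0450, 0.1150, 0.3148), dt=1.5 → body Δ=(0.0250, 0.1818, 0.4722) → world pose (0.2183, 0.1865, 0.2315)
step 4: ξ=(vx,vy,ωz)=(0.0900, 0.0000, -0.4815), dt=0.5 → body Δ=(0.0446, -0.0054, -0.2407) → world pose (0.2629, 0.1915, -0.0093)
step 5: ξ=(vx,vy,ωz)=(0.1650, 0.0550, 0.0185), dt=0.8 → body Δ=(0.1317, 0.0450, 0.0148) → world pose (0.3949, 0.2353, 0.0056)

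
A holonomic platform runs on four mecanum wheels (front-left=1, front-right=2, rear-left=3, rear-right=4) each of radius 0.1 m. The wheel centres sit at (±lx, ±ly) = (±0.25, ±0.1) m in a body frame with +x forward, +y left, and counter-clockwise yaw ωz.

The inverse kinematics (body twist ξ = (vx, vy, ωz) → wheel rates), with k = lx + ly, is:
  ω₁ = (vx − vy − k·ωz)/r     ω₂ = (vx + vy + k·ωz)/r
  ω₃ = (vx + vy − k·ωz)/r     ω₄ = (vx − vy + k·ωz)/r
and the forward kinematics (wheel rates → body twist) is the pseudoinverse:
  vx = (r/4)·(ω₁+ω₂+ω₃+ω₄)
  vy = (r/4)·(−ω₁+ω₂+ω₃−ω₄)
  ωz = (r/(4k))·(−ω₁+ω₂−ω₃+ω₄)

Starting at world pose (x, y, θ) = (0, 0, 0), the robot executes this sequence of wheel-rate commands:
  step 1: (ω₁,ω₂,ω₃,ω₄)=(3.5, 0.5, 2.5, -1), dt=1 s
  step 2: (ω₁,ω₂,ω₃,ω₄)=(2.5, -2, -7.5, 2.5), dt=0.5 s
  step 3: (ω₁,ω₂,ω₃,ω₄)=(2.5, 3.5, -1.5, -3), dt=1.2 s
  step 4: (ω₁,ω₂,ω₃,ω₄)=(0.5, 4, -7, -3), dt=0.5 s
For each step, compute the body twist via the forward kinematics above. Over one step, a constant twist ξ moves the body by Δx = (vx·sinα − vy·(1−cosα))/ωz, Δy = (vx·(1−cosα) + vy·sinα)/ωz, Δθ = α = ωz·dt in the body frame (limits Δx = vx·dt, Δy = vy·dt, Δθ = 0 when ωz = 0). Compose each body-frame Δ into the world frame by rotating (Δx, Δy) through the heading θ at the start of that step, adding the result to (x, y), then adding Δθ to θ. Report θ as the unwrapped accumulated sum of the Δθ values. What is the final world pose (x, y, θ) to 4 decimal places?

(0.0142, -0.1032, -0.0429)

step 1: ξ=(vx,vy,ωz)=(0.1375, 0.0125, -0.4643), dt=1.0 → body Δ=(0.1355, -0.0193, -0.4643) → world pose (0.1355, -0.0193, -0.4643)
step 2: ξ=(vx,vy,ωz)=(-0.1125, -0.3625, 0.3929), dt=0.5 → body Δ=(-0.0381, -0.1856, 0.1964) → world pose (0.0183, -0.1682, -0.2679)
step 3: ξ=(vx,vy,ωz)=(0.0375, 0.0625, -0.0357), dt=1.2 → body Δ=(0.0466, 0.0740, -0.0429) → world pose (0.0828, -0.1091, -0.3107)
step 4: ξ=(vx,vy,ωz)=(-0.1375, -0.0125, 0.5357), dt=0.5 → body Δ=(-0.0671, -0.0153, 0.2679) → world pose (0.0142, -0.1032, -0.0429)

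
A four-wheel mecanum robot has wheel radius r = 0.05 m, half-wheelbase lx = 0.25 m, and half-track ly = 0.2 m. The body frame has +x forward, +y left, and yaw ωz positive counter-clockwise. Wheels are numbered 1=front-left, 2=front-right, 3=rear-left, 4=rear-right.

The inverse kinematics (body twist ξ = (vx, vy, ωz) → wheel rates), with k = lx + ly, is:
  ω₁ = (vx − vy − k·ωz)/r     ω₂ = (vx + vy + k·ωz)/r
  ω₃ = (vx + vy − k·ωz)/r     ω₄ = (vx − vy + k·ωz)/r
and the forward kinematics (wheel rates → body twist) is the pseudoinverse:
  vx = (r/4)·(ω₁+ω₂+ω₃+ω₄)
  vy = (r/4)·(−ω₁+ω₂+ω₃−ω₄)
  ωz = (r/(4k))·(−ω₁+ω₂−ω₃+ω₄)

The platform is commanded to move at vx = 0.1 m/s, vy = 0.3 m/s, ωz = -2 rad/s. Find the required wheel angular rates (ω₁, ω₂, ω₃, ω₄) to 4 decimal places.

(14.0000, -10.0000, 26.0000, -22.0000)

k = lx + ly = 0.25 + 0.2 = 0.4500;  k·ωz = 0.4500·-2 = -0.9000
ω₁ (FL) = (vx − vy − k·ωz)/r = 0.7000/0.05 = 14.0000
ω₂ (FR) = (vx + vy + k·ωz)/r = -0.5000/0.05 = -10.0000
ω₃ (RL) = (vx + vy − k·ωz)/r = 1.3000/0.05 = 26.0000
ω₄ (RR) = (vx − vy + k·ωz)/r = -1.1000/0.05 = -22.0000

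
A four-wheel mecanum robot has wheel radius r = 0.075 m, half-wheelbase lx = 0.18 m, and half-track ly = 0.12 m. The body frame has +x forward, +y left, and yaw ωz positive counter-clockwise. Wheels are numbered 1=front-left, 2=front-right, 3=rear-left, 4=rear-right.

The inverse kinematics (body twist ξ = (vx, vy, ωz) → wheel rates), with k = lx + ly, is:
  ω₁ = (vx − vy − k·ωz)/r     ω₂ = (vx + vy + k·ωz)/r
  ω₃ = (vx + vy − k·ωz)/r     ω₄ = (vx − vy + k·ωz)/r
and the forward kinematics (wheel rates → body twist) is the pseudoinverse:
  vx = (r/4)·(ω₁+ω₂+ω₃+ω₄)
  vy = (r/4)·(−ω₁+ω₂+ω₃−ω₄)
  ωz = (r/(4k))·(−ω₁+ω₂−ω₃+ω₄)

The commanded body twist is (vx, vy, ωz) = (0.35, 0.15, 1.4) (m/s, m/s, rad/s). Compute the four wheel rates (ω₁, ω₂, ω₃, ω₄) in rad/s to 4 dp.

k = lx + ly = 0.18 + 0.12 = 0.3000;  k·ωz = 0.3000·1.4 = 0.4200
ω₁ (FL) = (vx − vy − k·ωz)/r = -0.2200/0.075 = -2.9333
ω₂ (FR) = (vx + vy + k·ωz)/r = 0.9200/0.075 = 12.2667
ω₃ (RL) = (vx + vy − k·ωz)/r = 0.0800/0.075 = 1.0667
ω₄ (RR) = (vx − vy + k·ωz)/r = 0.6200/0.075 = 8.2667

(-2.9333, 12.2667, 1.0667, 8.2667)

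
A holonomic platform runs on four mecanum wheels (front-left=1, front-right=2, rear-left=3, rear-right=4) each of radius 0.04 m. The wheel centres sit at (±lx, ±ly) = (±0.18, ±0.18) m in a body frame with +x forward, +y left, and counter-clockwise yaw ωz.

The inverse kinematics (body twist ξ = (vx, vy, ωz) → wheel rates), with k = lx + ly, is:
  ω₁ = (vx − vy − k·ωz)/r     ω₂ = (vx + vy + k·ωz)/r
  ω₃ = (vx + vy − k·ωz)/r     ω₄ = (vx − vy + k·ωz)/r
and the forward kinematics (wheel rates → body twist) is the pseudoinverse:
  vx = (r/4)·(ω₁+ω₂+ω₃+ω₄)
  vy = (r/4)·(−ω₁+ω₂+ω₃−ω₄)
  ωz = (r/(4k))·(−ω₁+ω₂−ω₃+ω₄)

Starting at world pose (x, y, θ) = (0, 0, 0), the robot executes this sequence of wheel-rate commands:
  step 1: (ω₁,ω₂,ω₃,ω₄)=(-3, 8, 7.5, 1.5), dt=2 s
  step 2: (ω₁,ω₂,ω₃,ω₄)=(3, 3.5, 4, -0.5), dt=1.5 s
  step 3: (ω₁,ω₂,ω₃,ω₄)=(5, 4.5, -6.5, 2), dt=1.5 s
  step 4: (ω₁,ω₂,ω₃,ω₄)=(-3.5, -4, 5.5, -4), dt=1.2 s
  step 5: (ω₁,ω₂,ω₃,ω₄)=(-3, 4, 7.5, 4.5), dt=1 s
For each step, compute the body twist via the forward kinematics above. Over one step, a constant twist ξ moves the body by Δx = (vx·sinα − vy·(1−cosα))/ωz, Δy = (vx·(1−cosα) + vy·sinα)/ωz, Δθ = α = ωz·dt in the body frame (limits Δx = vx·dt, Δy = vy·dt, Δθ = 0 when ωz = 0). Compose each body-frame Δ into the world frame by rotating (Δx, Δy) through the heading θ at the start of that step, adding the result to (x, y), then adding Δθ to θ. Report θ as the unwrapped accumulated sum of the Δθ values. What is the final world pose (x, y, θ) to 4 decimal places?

step 1: ξ=(vx,vy,ωz)=(0.1400, 0.1700, 0.1389), dt=2.0 → body Δ=(0.2295, 0.3743, 0.2778) → world pose (0.2295, 0.3743, 0.2778)
step 2: ξ=(vx,vy,ωz)=(0.1000, 0.0500, -0.1111), dt=1.5 → body Δ=(0.1555, 0.0622, -0.1667) → world pose (0.3620, 0.4767, 0.1111)
step 3: ξ=(vx,vy,ωz)=(0.0500, -0.0900, 0.2222), dt=1.5 → body Δ=(0.0959, -0.1201, 0.3333) → world pose (0.4707, 0.3680, 0.4444)
step 4: ξ=(vx,vy,ωz)=(-0.0600, 0.0900, -0.2778), dt=1.2 → body Δ=(-0.0528, 0.1179, -0.3333) → world pose (0.3723, 0.4517, 0.1111)
step 5: ξ=(vx,vy,ωz)=(0.1300, 0.1000, 0.1111), dt=1.0 → body Δ=(0.1242, 0.1070, 0.1111) → world pose (0.4838, 0.5718, 0.2222)

(0.4838, 0.5718, 0.2222)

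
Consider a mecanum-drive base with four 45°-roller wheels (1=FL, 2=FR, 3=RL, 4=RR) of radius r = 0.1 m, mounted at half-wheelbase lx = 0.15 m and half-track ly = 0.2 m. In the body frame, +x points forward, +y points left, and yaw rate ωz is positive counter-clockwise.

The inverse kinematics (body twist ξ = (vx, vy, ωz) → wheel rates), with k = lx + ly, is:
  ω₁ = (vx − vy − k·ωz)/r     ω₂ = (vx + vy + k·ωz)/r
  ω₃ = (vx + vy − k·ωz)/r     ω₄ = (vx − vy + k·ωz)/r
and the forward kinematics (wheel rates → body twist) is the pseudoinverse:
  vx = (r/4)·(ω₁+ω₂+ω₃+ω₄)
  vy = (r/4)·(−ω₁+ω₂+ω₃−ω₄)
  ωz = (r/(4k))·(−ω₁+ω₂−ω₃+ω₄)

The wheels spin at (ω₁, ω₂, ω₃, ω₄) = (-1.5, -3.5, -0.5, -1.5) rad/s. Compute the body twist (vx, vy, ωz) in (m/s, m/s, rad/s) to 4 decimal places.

(-0.1750, -0.0250, -0.2143)

k = lx + ly = 0.15 + 0.2 = 0.3500
ω₁+ω₂+ω₃+ω₄ = -7.0000  →  vx = (0.1/4)·-7.0000 = -0.1750
−ω₁+ω₂+ω₃−ω₄ = -1.0000  →  vy = (0.1/4)·-1.0000 = -0.0250
−ω₁+ω₂−ω₃+ω₄ = -3.0000  →  ωz = (0.1/1.4000)·-3.0000 = -0.2143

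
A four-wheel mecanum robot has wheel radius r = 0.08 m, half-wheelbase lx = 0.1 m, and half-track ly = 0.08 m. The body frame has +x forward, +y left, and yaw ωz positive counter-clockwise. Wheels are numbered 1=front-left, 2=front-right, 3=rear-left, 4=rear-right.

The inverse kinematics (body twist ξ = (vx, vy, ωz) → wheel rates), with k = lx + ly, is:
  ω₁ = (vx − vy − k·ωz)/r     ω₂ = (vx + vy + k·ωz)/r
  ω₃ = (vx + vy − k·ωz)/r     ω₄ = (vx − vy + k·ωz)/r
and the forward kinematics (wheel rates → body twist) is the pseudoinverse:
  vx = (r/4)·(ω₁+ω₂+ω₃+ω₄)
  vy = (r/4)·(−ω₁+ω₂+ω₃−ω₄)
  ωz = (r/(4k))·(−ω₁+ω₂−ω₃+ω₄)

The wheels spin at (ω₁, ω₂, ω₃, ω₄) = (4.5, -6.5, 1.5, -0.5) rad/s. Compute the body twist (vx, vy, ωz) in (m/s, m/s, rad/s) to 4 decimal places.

k = lx + ly = 0.1 + 0.08 = 0.1800
ω₁+ω₂+ω₃+ω₄ = -1.0000  →  vx = (0.08/4)·-1.0000 = -0.0200
−ω₁+ω₂+ω₃−ω₄ = -9.0000  →  vy = (0.08/4)·-9.0000 = -0.1800
−ω₁+ω₂−ω₃+ω₄ = -13.0000  →  ωz = (0.08/0.7200)·-13.0000 = -1.4444

(-0.0200, -0.1800, -1.4444)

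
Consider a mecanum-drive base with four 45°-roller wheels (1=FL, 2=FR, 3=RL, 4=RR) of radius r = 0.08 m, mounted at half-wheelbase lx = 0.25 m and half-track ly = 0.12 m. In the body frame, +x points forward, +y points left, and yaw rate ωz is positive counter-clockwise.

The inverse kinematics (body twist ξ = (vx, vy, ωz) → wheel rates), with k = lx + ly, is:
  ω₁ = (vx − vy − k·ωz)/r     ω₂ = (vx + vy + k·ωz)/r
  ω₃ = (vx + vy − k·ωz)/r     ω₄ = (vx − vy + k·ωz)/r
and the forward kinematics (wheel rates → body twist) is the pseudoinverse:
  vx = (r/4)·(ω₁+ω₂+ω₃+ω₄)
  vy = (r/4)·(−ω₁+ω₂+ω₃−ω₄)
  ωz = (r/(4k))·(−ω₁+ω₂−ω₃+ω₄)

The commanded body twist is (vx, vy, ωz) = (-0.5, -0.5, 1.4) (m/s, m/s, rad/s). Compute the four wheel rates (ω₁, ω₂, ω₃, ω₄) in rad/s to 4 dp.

(-6.4750, -6.0250, -18.9750, 6.4750)

k = lx + ly = 0.25 + 0.12 = 0.3700;  k·ωz = 0.3700·1.4 = 0.5180
ω₁ (FL) = (vx − vy − k·ωz)/r = -0.5180/0.08 = -6.4750
ω₂ (FR) = (vx + vy + k·ωz)/r = -0.4820/0.08 = -6.0250
ω₃ (RL) = (vx + vy − k·ωz)/r = -1.5180/0.08 = -18.9750
ω₄ (RR) = (vx − vy + k·ωz)/r = 0.5180/0.08 = 6.4750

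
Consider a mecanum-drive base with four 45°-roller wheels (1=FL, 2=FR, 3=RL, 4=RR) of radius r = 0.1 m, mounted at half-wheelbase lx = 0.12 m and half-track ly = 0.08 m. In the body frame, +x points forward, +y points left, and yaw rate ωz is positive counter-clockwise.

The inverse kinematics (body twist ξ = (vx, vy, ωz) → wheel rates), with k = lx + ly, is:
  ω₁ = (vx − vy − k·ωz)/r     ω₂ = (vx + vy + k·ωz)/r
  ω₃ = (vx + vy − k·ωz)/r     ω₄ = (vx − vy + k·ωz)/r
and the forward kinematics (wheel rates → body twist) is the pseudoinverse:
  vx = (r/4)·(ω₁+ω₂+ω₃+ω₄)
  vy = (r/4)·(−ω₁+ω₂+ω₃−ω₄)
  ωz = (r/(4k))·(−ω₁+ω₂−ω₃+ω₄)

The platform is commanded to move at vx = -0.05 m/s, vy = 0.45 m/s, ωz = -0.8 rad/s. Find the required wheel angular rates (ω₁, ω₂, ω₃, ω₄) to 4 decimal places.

(-3.4000, 2.4000, 5.6000, -6.6000)

k = lx + ly = 0.12 + 0.08 = 0.2000;  k·ωz = 0.2000·-0.8 = -0.1600
ω₁ (FL) = (vx − vy − k·ωz)/r = -0.3400/0.1 = -3.4000
ω₂ (FR) = (vx + vy + k·ωz)/r = 0.2400/0.1 = 2.4000
ω₃ (RL) = (vx + vy − k·ωz)/r = 0.5600/0.1 = 5.6000
ω₄ (RR) = (vx − vy + k·ωz)/r = -0.6600/0.1 = -6.6000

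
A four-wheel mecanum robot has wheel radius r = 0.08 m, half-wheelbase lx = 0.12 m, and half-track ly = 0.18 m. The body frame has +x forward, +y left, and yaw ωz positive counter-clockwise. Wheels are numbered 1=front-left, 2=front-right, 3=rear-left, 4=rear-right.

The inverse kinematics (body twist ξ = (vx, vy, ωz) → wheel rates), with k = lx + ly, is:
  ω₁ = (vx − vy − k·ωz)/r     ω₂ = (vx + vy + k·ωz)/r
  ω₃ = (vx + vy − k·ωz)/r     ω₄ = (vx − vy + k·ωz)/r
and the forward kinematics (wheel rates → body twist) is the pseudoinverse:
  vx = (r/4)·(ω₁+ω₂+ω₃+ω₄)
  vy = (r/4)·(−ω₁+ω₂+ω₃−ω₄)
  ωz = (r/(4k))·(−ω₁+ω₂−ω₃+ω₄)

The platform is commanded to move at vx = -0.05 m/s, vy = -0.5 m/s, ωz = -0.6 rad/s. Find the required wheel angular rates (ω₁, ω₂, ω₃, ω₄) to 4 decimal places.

(7.8750, -9.1250, -4.6250, 3.3750)

k = lx + ly = 0.12 + 0.18 = 0.3000;  k·ωz = 0.3000·-0.6 = -0.1800
ω₁ (FL) = (vx − vy − k·ωz)/r = 0.6300/0.08 = 7.8750
ω₂ (FR) = (vx + vy + k·ωz)/r = -0.7300/0.08 = -9.1250
ω₃ (RL) = (vx + vy − k·ωz)/r = -0.3700/0.08 = -4.6250
ω₄ (RR) = (vx − vy + k·ωz)/r = 0.2700/0.08 = 3.3750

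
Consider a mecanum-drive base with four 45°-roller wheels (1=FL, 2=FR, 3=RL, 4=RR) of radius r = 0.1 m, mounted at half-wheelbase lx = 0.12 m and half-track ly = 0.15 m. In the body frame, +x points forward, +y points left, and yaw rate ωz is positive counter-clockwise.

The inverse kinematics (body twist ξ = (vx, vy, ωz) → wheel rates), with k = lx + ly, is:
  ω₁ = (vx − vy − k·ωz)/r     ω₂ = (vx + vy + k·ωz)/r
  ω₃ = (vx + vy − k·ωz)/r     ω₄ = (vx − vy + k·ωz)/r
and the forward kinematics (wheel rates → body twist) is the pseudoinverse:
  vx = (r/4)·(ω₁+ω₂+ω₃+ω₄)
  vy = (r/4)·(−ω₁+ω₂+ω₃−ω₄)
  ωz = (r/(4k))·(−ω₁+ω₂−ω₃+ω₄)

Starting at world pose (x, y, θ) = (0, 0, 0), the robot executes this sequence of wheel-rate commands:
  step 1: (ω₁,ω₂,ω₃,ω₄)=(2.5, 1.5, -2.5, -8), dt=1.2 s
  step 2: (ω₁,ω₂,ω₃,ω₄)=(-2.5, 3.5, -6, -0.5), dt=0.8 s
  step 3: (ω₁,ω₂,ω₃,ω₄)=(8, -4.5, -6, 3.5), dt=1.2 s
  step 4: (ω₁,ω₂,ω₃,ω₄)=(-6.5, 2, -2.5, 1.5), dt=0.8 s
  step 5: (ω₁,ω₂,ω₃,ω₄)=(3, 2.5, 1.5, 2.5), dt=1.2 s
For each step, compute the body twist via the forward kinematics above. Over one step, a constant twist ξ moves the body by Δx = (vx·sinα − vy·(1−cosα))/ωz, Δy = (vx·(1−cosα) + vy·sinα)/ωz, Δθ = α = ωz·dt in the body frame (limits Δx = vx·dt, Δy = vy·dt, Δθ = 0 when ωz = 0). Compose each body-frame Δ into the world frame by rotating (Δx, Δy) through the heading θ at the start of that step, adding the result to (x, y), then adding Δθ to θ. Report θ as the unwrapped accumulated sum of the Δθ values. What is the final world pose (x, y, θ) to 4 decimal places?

step 1: ξ=(vx,vy,ωz)=(-0.1625, 0.1125, -0.6019), dt=1.2 → body Δ=(-0.1318, 0.1910, -0.7222) → world pose (-0.1318, 0.1910, -0.7222)
step 2: ξ=(vx,vy,ωz)=(-0.1375, 0.0125, 1.0648), dt=0.8 → body Δ=(-0.1012, -0.0353, 0.8519) → world pose (-0.2310, 0.2314, 0.1296)
step 3: ξ=(vx,vy,ωz)=(0.0250, -0.5500, -0.2778), dt=1.2 → body Δ=(-0.0795, -0.6528, -0.3333) → world pose (-0.2255, -0.4262, -0.2037)
step 4: ξ=(vx,vy,ωz)=(-0.1375, 0.1125, 1.1574), dt=0.8 → body Δ=(-0.1337, 0.0303, 0.9259) → world pose (-0.3503, -0.3695, 0.7222)
step 5: ξ=(vx,vy,ωz)=(0.2375, -0.0375, 0.0463), dt=1.2 → body Δ=(0.2861, -0.0371, 0.0556) → world pose (-0.1112, -0.2082, 0.7778)

(-0.1112, -0.2082, 0.7778)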